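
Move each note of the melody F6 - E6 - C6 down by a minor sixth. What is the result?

F6 → A5
E6 → G#5
C6 → E5

A5 G#5 E5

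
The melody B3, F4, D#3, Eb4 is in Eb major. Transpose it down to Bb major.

Eb major to Bb major down is a perfect fourth, so every note moves down by that interval.
B3 → F#3
F4 → C4
D#3 → A#2
Eb4 → Bb3

F#3 C4 A#2 Bb3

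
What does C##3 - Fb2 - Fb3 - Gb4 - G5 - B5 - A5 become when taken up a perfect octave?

C##3: an octave up reaches C, and 12 semitones makes it C##4.
A perfect octave up from Fb2 gives Fb3.
Fb3 up a perfect octave is Fb4.
Gb4 up a perfect octave is Gb5.
G5 up a perfect octave is G6.
B5 up a perfect octave is B6.
A5 up a perfect octave is A6.

C##4 Fb3 Fb4 Gb5 G6 B6 A6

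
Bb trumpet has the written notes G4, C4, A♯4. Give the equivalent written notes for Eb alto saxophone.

D5 G4 E#5

First find concert pitch: the Bb trumpet sounds a major second below written, so G4 C4 A♯4 sounds F4 Bb3 G#4.
Then write for Eb alto saxophone: it sounds a major sixth below written, so the part must be a major sixth above concert.
F4 → D5
Bb3 → G4
G#4 → E#5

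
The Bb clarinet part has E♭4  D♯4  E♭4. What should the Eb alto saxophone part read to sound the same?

Bb4 A#4 Bb4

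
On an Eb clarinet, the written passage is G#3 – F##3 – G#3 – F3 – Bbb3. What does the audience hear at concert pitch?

B3 A#3 B3 Ab3 Dbb4

The Eb clarinet sounds a minor third above written, so transpose each written note up a minor third.
G#3 to B3
F##3 to A#3
G#3 to B3
F3 to Ab3
Bbb3 to Dbb4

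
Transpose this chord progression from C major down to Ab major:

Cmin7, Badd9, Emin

C major down to Ab major is a major third; each chord root moves by that interval while the quality stays the same.
Cmin7: root C down a major third → Ab, giving Abmin7.
Badd9: root B down a major third → G, giving Gadd9.
Emin: root E down a major third → C, giving Cmin.

Abmin7 Gadd9 Cmin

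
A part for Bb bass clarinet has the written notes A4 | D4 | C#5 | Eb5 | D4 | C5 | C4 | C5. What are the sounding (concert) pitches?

G3 C3 B3 Db4 C3 Bb3 Bb2 Bb3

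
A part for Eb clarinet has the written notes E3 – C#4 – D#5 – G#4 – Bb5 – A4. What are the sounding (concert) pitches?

The Eb clarinet sounds a minor third above written, so transpose each written note up a minor third.
E3 becomes G3
C#4 becomes E4
D#5 becomes F#5
G#4 becomes B4
Bb5 becomes Db6
A4 becomes C5

G3 E4 F#5 B4 Db6 C5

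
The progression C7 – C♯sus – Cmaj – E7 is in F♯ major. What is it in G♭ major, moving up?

Dbb7 Dbsus Dbbmaj Fb7

F♯ major up to G♭ major is a diminished second; each chord root moves by that interval while the quality stays the same.
C7: root C up a diminished second → Dbb, giving Dbb7.
C♯sus: root C♯ up a diminished second → Db, giving Dbsus.
Cmaj: root C up a diminished second → Dbb, giving Dbbmaj.
E7: root E up a diminished second → Fb, giving Fb7.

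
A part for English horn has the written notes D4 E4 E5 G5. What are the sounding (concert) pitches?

G3 A3 A4 C5

Written C4 on the English horn sounds as F3, a perfect fifth lower; apply that shift to every note.
D4 → G3
E4 → A3
E5 → A4
G5 → C5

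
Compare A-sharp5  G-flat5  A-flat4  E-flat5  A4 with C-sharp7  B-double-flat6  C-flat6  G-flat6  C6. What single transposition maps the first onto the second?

up a minor tenth

From A#5 to C#7 is 10 letter names — a tenth of some quality.
A#5 to C#7 is 15 semitones, which makes it a minor tenth; the second version is higher, so the direction is up.
Checking another pair — A4 → C6 — gives the same interval.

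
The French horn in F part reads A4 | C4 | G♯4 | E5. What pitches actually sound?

D4 F3 C#4 A4

Written C4 on the French horn in F sounds as F3, a perfect fifth lower; apply that shift to every note.
A4 gives D4
C4 gives F3
G#4 gives C#4
E5 gives A4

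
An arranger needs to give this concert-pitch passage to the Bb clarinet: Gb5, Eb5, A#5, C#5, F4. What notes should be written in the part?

Ab5 F5 B#5 D#5 G4

Written C4 sounds as Bb3 on the Bb clarinet, so concert pitches are written a major second up.
Gb5 becomes Ab5
Eb5 becomes F5
A#5 becomes B#5
C#5 becomes D#5
F4 becomes G4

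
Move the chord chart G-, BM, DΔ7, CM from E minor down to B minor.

E minor down to B minor is a perfect fourth; each chord root moves by that interval while the quality stays the same.
G-: root G down a perfect fourth → D, giving D-.
BM: root B down a perfect fourth → F#, giving F#M.
DΔ7: root D down a perfect fourth → A, giving AΔ7.
CM: root C down a perfect fourth → G, giving GM.

D- F#M AΔ7 GM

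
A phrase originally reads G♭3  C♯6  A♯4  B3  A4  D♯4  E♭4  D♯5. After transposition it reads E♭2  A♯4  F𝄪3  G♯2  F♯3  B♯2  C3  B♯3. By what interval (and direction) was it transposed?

down a minor tenth

From Gb3 to Eb2 is 10 letter names — a tenth of some quality.
Eb2 to Gb3 is 15 semitones, which makes it a minor tenth; the second version is lower, so the direction is down.
Checking another pair — D#5 → B#3 — gives the same interval.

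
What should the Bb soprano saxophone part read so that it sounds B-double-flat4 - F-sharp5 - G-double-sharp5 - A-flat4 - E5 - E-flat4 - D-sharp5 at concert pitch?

Cb5 G#5 A##5 Bb4 F#5 F4 E#5

The Bb soprano saxophone sounds a major second below written, so the written part must be a major second above concert — transpose each note up.
Bbb4 to Cb5
F#5 to G#5
G##5 to A##5
Ab4 to Bb4
E5 to F#5
Eb4 to F4
D#5 to E#5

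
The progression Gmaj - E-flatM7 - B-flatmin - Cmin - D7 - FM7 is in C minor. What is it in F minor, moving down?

Cmaj AbM7 Ebmin Fmin G7 BbM7

C minor down to F minor is a perfect fifth; each chord root moves by that interval while the quality stays the same.
Gmaj: root G down a perfect fifth → C, giving Cmaj.
E-flatM7: root E-flat down a perfect fifth → Ab, giving AbM7.
B-flatmin: root B-flat down a perfect fifth → Eb, giving Ebmin.
Cmin: root C down a perfect fifth → F, giving Fmin.
D7: root D down a perfect fifth → G, giving G7.
FM7: root F down a perfect fifth → Bb, giving BbM7.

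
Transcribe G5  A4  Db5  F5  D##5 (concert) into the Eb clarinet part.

The Eb clarinet sounds a minor third above written, so the written part must be a minor third below concert — transpose each note down.
G5 becomes E5
A4 becomes F#4
Db5 becomes Bb4
F5 becomes D5
D##5 becomes B##4

E5 F#4 Bb4 D5 B##4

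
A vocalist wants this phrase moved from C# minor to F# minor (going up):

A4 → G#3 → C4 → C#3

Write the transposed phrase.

From C# up to F# is a perfect fourth; apply that to each pitch.
A4 gives D5
G#3 gives C#4
C4 gives F4
C#3 gives F#3

D5 C#4 F4 F#3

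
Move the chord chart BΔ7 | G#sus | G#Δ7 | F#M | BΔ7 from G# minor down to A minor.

CΔ7 Asus AΔ7 GM CΔ7

G# minor down to A minor is a major seventh; each chord root moves by that interval while the quality stays the same.
BΔ7: root B down a major seventh → C, giving CΔ7.
G#sus: root G# down a major seventh → A, giving Asus.
G#Δ7: root G# down a major seventh → A, giving AΔ7.
F#M: root F# down a major seventh → G, giving GM.
BΔ7: root B down a major seventh → C, giving CΔ7.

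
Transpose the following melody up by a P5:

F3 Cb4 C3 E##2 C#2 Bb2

F3: a fifth up reaches C, and 7 semitones makes it C4.
Cb4 up a perfect fifth is Gb4.
C3 up a perfect fifth is G3.
A perfect fifth up from E##2 gives B##2.
C#2: a fifth up reaches G, and 7 semitones makes it G#2.
A perfect fifth up from Bb2 gives F3.

C4 Gb4 G3 B##2 G#2 F3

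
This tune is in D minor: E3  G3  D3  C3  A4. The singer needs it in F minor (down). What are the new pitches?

G2 Bb2 F2 Eb2 C4

D minor to F minor down is a major sixth, so every note moves down by that interval.
E3 → G2
G3 → Bb2
D3 → F2
C3 → Eb2
A4 → C4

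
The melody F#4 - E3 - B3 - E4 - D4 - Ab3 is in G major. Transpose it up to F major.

From G up to F is a minor seventh; apply that to each pitch.
F#4 becomes E5
E3 becomes D4
B3 becomes A4
E4 becomes D5
D4 becomes C5
Ab3 becomes Gb4

E5 D4 A4 D5 C5 Gb4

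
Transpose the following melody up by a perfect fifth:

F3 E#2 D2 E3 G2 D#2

C4 B#2 A2 B3 D3 A#2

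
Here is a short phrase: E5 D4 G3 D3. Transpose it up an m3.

E5 up a minor third is G5.
D4: a third up reaches F, and 3 semitones makes it F4.
G3: a third up reaches B, and 3 semitones makes it Bb3.
D3: a third up reaches F, and 3 semitones makes it F3.

G5 F4 Bb3 F3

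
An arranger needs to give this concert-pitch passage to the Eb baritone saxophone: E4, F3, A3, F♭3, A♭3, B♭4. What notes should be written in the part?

The Eb baritone saxophone sounds a major thirteenth below written, so the written part must be a major thirteenth above concert — transpose each note up.
E4 → C#6
F3 → D5
A3 → F#5
Fb3 → Db5
Ab3 → F5
Bb4 → G6

C#6 D5 F#5 Db5 F5 G6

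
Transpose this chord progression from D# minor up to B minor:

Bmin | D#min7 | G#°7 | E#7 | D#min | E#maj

Gmin Bmin7 E°7 C#7 Bmin C#maj

D# minor up to B minor is a minor sixth; each chord root moves by that interval while the quality stays the same.
Bmin: root B up a minor sixth → G, giving Gmin.
D#min7: root D# up a minor sixth → B, giving Bmin7.
G#°7: root G# up a minor sixth → E, giving E°7.
E#7: root E# up a minor sixth → C#, giving C#7.
D#min: root D# up a minor sixth → B, giving Bmin.
E#maj: root E# up a minor sixth → C#, giving C#maj.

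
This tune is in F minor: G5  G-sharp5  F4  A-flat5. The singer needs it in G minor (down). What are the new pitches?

F minor to G minor down is a minor seventh, so every note moves down by that interval.
G5 gives A4
G#5 gives A#4
F4 gives G3
Ab5 gives Bb4

A4 A#4 G3 Bb4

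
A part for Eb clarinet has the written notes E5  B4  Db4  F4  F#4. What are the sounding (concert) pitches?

G5 D5 Fb4 Ab4 A4

The Eb clarinet sounds a minor third above written, so transpose each written note up a minor third.
E5 → G5
B4 → D5
Db4 → Fb4
F4 → Ab4
F#4 → A4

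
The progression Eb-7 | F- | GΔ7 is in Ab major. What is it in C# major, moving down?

G#-7 A#- B#Δ7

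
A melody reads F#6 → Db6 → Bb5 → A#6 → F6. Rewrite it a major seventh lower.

G5 Ebb5 Cb5 B5 Gb5

F#6 becomes G5
Db6 becomes Ebb5
Bb5 becomes Cb5
A#6 becomes B5
F6 becomes Gb5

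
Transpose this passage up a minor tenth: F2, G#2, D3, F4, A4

Ab3 B3 F4 Ab5 C6

A minor tenth up from F2 gives Ab3.
G#2: a tenth up reaches B, and 15 semitones makes it B3.
D3 up a minor tenth is F4.
A minor tenth up from F4 gives Ab5.
A4 up a minor tenth is C6.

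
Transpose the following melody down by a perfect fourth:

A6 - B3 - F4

A6 -> E6
B3 -> F#3
F4 -> C4

E6 F#3 C4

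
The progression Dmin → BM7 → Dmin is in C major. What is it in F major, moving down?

Gmin EM7 Gmin

C major down to F major is a perfect fifth; each chord root moves by that interval while the quality stays the same.
Dmin: root D down a perfect fifth → G, giving Gmin.
BM7: root B down a perfect fifth → E, giving EM7.
Dmin: root D down a perfect fifth → G, giving Gmin.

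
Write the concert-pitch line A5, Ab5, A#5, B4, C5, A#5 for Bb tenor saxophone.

B6 Bb6 B#6 C#6 D6 B#6

Written C4 sounds as Bb2 on the Bb tenor saxophone, so concert pitches are written a major ninth up.
A5 gives B6
Ab5 gives Bb6
A#5 gives B#6
B4 gives C#6
C5 gives D6
A#5 gives B#6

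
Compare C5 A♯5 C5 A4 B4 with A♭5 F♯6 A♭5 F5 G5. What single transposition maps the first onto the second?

From C5 to Ab5 is 6 letter names — a sixth of some quality.
C5 to Ab5 is 8 semitones, which makes it a minor sixth; the second version is higher, so the direction is up.
Checking another pair — B4 → G5 — gives the same interval.

up a minor sixth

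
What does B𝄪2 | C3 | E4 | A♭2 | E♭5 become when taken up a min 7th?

B##2 gives A##3
C3 gives Bb3
E4 gives D5
Ab2 gives Gb3
Eb5 gives Db6

A##3 Bb3 D5 Gb3 Db6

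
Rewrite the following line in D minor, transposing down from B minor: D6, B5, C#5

B minor to D minor down is a major sixth, so every note moves down by that interval.
D6 to F5
B5 to D5
C#5 to E4

F5 D5 E4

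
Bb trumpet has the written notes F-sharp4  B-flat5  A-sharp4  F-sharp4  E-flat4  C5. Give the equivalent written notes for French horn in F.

First find concert pitch: the Bb trumpet sounds a major second below written, so F-sharp4 B-flat5 A-sharp4 F-sharp4 E-flat4 C5 sounds E4 Ab5 G#4 E4 Db4 Bb4.
Then write for French horn in F: it sounds a perfect fifth below written, so the part must be a perfect fifth above concert.
E4 → B4
Ab5 → Eb6
G#4 → D#5
E4 → B4
Db4 → Ab4
Bb4 → F5

B4 Eb6 D#5 B4 Ab4 F5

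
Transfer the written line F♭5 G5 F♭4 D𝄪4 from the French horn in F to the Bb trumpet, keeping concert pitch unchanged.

Cb5 D5 Cb4 A##3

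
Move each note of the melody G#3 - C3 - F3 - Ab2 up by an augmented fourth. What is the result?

C##4 F#3 B3 D3

G#3 to C##4
C3 to F#3
F3 to B3
Ab2 to D3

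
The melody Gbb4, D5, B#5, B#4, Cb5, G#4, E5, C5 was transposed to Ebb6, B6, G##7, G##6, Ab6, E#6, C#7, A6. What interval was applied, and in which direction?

From Gbb4 to Ebb6 is 13 letter names — a thirteenth of some quality.
Gbb4 to Ebb6 is 21 semitones, which makes it a major thirteenth; the second version is higher, so the direction is up.
Checking another pair — C5 → A6 — gives the same interval.

up a major thirteenth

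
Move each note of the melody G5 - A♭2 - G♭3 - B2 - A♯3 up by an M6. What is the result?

E6 F3 Eb4 G#3 F##4

G5: a sixth up reaches E, and 9 semitones makes it E6.
Ab2 up a major sixth is F3.
A major sixth up from Gb3 gives Eb4.
A major sixth up from B2 gives G#3.
A#3 up a major sixth is F##4.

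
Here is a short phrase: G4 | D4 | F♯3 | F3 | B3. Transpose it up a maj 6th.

E5 B4 D#4 D4 G#4

G4 -> E5
D4 -> B4
F#3 -> D#4
F3 -> D4
B3 -> G#4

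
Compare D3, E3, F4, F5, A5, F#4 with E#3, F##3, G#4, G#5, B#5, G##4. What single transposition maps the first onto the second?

up an augmented second

From D3 to E#3 is 2 letter names — a second of some quality.
D3 to E#3 is 3 semitones, which makes it an augmented second; the second version is higher, so the direction is up.
Checking another pair — F#4 → G##4 — gives the same interval.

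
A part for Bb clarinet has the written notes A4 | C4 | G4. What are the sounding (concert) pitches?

Written C4 on the Bb clarinet sounds as Bb3, a major second lower; apply that shift to every note.
A4 gives G4
C4 gives Bb3
G4 gives F4

G4 Bb3 F4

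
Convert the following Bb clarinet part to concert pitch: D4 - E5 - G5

C4 D5 F5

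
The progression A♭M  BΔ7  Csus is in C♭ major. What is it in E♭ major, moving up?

C♭ major up to E♭ major is a major third; each chord root moves by that interval while the quality stays the same.
A♭M: root A♭ up a major third → C, giving CM.
BΔ7: root B up a major third → D#, giving D#Δ7.
Csus: root C up a major third → E, giving Esus.

CM D#Δ7 Esus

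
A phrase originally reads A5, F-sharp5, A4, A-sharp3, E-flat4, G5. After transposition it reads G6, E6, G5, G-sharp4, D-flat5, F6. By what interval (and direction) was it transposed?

up a minor seventh

From A5 to G6 is 7 letter names — a seventh of some quality.
A5 to G6 is 10 semitones, which makes it a minor seventh; the second version is higher, so the direction is up.
Checking another pair — G5 → F6 — gives the same interval.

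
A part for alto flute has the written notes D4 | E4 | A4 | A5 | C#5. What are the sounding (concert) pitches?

The alto flute sounds a perfect fourth below written, so transpose each written note down a perfect fourth.
D4 gives A3
E4 gives B3
A4 gives E4
A5 gives E5
C#5 gives G#4

A3 B3 E4 E5 G#4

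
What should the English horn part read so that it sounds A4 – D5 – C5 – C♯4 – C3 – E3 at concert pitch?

E5 A5 G5 G#4 G3 B3

The English horn sounds a perfect fifth below written, so the written part must be a perfect fifth above concert — transpose each note up.
A4 becomes E5
D5 becomes A5
C5 becomes G5
C#4 becomes G#4
C3 becomes G3
E3 becomes B3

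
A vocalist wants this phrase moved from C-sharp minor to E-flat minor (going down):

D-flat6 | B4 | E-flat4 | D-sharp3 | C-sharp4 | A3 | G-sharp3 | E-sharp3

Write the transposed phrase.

Fbb5 Db4 Gbb3 F2 Eb3 Cb3 Bb2 G2

C-sharp minor to E-flat minor down is an augmented sixth, so every note moves down by that interval.
Db6 gives Fbb5
B4 gives Db4
Eb4 gives Gbb3
D#3 gives F2
C#4 gives Eb3
A3 gives Cb3
G#3 gives Bb2
E#3 gives G2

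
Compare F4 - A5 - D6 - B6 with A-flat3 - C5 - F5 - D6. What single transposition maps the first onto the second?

down a major sixth

From F4 to Ab3 is 6 letter names — a sixth of some quality.
Ab3 to F4 is 9 semitones, which makes it a major sixth; the second version is lower, so the direction is down.
Checking another pair — B6 → D6 — gives the same interval.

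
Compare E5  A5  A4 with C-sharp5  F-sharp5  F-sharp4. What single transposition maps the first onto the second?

down a minor third

From E5 to C#5 is 3 letter names — a third of some quality.
C#5 to E5 is 3 semitones, which makes it a minor third; the second version is lower, so the direction is down.
Checking another pair — A4 → F#4 — gives the same interval.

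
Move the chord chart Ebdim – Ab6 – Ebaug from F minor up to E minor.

Ddim G6 Daug

F minor up to E minor is a major seventh; each chord root moves by that interval while the quality stays the same.
Ebdim: root Eb up a major seventh → D, giving Ddim.
Ab6: root Ab up a major seventh → G, giving G6.
Ebaug: root Eb up a major seventh → D, giving Daug.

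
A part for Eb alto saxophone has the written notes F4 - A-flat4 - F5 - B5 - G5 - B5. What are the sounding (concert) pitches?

Ab3 Cb4 Ab4 D5 Bb4 D5

The Eb alto saxophone sounds a major sixth below written, so transpose each written note down a major sixth.
F4 becomes Ab3
Ab4 becomes Cb4
F5 becomes Ab4
B5 becomes D5
G5 becomes Bb4
B5 becomes D5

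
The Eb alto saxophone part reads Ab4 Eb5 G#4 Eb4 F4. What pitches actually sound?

Cb4 Gb4 B3 Gb3 Ab3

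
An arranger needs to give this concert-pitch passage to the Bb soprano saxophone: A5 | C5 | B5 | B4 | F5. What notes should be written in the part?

B5 D5 C#6 C#5 G5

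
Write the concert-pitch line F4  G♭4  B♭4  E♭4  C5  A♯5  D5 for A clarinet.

The A clarinet sounds a minor third below written, so the written part must be a minor third above concert — transpose each note up.
F4 gives Ab4
Gb4 gives Bbb4
Bb4 gives Db5
Eb4 gives Gb4
C5 gives Eb5
A#5 gives C#6
D5 gives F5

Ab4 Bbb4 Db5 Gb4 Eb5 C#6 F5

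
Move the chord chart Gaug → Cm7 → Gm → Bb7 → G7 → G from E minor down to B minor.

E minor down to B minor is a perfect fourth; each chord root moves by that interval while the quality stays the same.
Gaug: root G down a perfect fourth → D, giving Daug.
Cm7: root C down a perfect fourth → G, giving Gm7.
Gm: root G down a perfect fourth → D, giving Dm.
Bb7: root Bb down a perfect fourth → F, giving F7.
G7: root G down a perfect fourth → D, giving D7.
G: root G down a perfect fourth → D, giving D.

Daug Gm7 Dm F7 D7 D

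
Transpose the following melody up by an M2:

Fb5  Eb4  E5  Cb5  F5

Fb5 up a major second is Gb5.
Eb4: a second up reaches F, and 2 semitones makes it F4.
E5 up a major second is F#5.
Cb5: a second up reaches D, and 2 semitones makes it Db5.
F5 up a major second is G5.

Gb5 F4 F#5 Db5 G5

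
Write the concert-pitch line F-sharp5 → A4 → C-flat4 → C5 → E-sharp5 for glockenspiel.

F#3 A2 Cb2 C3 E#3

The glockenspiel sounds a perfect fifteenth above written, so the written part must be a perfect fifteenth below concert — transpose each note down.
F#5 becomes F#3
A4 becomes A2
Cb4 becomes Cb2
C5 becomes C3
E#5 becomes E#3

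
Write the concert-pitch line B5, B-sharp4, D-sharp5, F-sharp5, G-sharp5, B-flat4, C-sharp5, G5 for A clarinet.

D6 D#5 F#5 A5 B5 Db5 E5 Bb5

The A clarinet sounds a minor third below written, so the written part must be a minor third above concert — transpose each note up.
B5 gives D6
B#4 gives D#5
D#5 gives F#5
F#5 gives A5
G#5 gives B5
Bb4 gives Db5
C#5 gives E5
G5 gives Bb5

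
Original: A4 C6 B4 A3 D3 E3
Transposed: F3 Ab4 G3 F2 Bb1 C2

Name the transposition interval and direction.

down a major tenth

From A4 to F3 is 10 letter names — a tenth of some quality.
F3 to A4 is 16 semitones, which makes it a major tenth; the second version is lower, so the direction is down.
Checking another pair — E3 → C2 — gives the same interval.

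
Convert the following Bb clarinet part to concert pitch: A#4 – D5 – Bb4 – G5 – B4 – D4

G#4 C5 Ab4 F5 A4 C4

Written C4 on the Bb clarinet sounds as Bb3, a major second lower; apply that shift to every note.
A#4 -> G#4
D5 -> C5
Bb4 -> Ab4
G5 -> F5
B4 -> A4
D4 -> C4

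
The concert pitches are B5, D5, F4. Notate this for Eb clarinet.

G#5 B4 D4

The Eb clarinet sounds a minor third above written, so the written part must be a minor third below concert — transpose each note down.
B5 becomes G#5
D5 becomes B4
F4 becomes D4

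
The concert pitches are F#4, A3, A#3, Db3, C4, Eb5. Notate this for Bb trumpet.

The Bb trumpet sounds a major second below written, so the written part must be a major second above concert — transpose each note up.
F#4 -> G#4
A3 -> B3
A#3 -> B#3
Db3 -> Eb3
C4 -> D4
Eb5 -> F5

G#4 B3 B#3 Eb3 D4 F5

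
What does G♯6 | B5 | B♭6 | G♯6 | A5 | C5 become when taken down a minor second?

F##6 A#5 A6 F##6 G#5 B4

G#6 → F##6
B5 → A#5
Bb6 → A6
G#6 → F##6
A5 → G#5
C5 → B4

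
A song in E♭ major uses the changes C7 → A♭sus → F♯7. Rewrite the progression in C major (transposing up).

A7 Fsus D#7

E♭ major up to C major is a major sixth; each chord root moves by that interval while the quality stays the same.
C7: root C up a major sixth → A, giving A7.
A♭sus: root A♭ up a major sixth → F, giving Fsus.
F♯7: root F♯ up a major sixth → D#, giving D#7.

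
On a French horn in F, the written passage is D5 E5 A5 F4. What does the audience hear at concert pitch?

Written C4 on the French horn in F sounds as F3, a perfect fifth lower; apply that shift to every note.
D5 becomes G4
E5 becomes A4
A5 becomes D5
F4 becomes Bb3

G4 A4 D5 Bb3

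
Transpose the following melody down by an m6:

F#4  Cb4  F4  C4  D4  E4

F#4 down a minor sixth is A#3.
A minor sixth down from Cb4 gives Eb3.
F4: a sixth down reaches A, and 8 semitones makes it A3.
C4 down a minor sixth is E3.
A minor sixth down from D4 gives F#3.
E4: a sixth down reaches G, and 8 semitones makes it G#3.

A#3 Eb3 A3 E3 F#3 G#3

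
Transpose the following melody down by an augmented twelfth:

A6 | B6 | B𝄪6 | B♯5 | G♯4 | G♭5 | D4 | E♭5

Db5 Eb5 E#5 E4 C3 Cbb4 Gb2 Abb3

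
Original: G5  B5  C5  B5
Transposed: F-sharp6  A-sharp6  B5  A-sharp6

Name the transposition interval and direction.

up a major seventh

Take the first pair: G5 → F#6. G to F spans 7 letter names, so the interval is some kind of seventh.
G5 to F#6 is 11 semitones, which makes it a major seventh; the second version is higher, so the direction is up.
Checking another pair — B5 → A#6 — gives the same interval.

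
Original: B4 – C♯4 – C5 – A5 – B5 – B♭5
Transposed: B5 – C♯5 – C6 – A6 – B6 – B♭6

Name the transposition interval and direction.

up a perfect octave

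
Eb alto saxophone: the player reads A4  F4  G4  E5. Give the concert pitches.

C4 Ab3 Bb3 G4

The Eb alto saxophone sounds a major sixth below written, so transpose each written note down a major sixth.
A4 becomes C4
F4 becomes Ab3
G4 becomes Bb3
E5 becomes G4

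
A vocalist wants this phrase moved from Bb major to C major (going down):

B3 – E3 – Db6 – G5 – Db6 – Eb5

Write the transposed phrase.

Bb major to C major down is a minor seventh, so every note moves down by that interval.
B3 becomes C#3
E3 becomes F#2
Db6 becomes Eb5
G5 becomes A4
Db6 becomes Eb5
Eb5 becomes F4

C#3 F#2 Eb5 A4 Eb5 F4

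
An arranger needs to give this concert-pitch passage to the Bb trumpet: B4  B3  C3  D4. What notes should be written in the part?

C#5 C#4 D3 E4

Written C4 sounds as Bb3 on the Bb trumpet, so concert pitches are written a major second up.
B4 gives C#5
B3 gives C#4
C3 gives D3
D4 gives E4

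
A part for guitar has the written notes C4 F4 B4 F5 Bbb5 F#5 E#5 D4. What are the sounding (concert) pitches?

C3 F3 B3 F4 Bbb4 F#4 E#4 D3

The guitar sounds a perfect octave below written, so transpose each written note down a perfect octave.
C4 becomes C3
F4 becomes F3
B4 becomes B3
F5 becomes F4
Bbb5 becomes Bbb4
F#5 becomes F#4
E#5 becomes E#4
D4 becomes D3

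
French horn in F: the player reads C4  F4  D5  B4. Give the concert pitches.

F3 Bb3 G4 E4

Written C4 on the French horn in F sounds as F3, a perfect fifth lower; apply that shift to every note.
C4 -> F3
F4 -> Bb3
D5 -> G4
B4 -> E4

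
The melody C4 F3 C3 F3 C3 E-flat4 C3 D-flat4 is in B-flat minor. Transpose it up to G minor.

A4 D4 A3 D4 A3 C5 A3 Bb4

B-flat minor to G minor up is a major sixth, so every note moves up by that interval.
C4 -> A4
F3 -> D4
C3 -> A3
F3 -> D4
C3 -> A3
Eb4 -> C5
C3 -> A3
Db4 -> Bb4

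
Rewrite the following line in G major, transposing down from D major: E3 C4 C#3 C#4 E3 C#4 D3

From D down to G is a perfect fifth; apply that to each pitch.
E3 to A2
C4 to F3
C#3 to F#2
C#4 to F#3
E3 to A2
C#4 to F#3
D3 to G2

A2 F3 F#2 F#3 A2 F#3 G2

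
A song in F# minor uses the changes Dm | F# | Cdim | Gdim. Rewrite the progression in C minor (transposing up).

Abm C Gbdim Dbdim

F# minor up to C minor is a diminished fifth; each chord root moves by that interval while the quality stays the same.
Dm: root D up a diminished fifth → Ab, giving Abm.
F#: root F# up a diminished fifth → C, giving C.
Cdim: root C up a diminished fifth → Gb, giving Gbdim.
Gdim: root G up a diminished fifth → Db, giving Dbdim.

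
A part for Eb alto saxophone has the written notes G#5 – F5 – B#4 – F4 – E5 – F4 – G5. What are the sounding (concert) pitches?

The Eb alto saxophone sounds a major sixth below written, so transpose each written note down a major sixth.
G#5 to B4
F5 to Ab4
B#4 to D#4
F4 to Ab3
E5 to G4
F4 to Ab3
G5 to Bb4

B4 Ab4 D#4 Ab3 G4 Ab3 Bb4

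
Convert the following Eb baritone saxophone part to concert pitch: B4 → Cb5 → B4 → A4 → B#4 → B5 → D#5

D3 Ebb3 D3 C3 D#3 D4 F#3

The Eb baritone saxophone sounds a major thirteenth below written, so transpose each written note down a major thirteenth.
B4 -> D3
Cb5 -> Ebb3
B4 -> D3
A4 -> C3
B#4 -> D#3
B5 -> D4
D#5 -> F#3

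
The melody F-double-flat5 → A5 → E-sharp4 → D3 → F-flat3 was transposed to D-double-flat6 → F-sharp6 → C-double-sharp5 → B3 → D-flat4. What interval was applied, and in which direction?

up a major sixth

From Fbb5 to Dbb6 is 6 letter names — a sixth of some quality.
Fbb5 to Dbb6 is 9 semitones, which makes it a major sixth; the second version is higher, so the direction is up.
Checking another pair — Fb3 → Db4 — gives the same interval.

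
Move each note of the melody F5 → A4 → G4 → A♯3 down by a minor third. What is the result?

D5 F#4 E4 F##3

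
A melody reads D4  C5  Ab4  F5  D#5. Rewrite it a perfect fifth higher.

A4 G5 Eb5 C6 A#5

D4 gives A4
C5 gives G5
Ab4 gives Eb5
F5 gives C6
D#5 gives A#5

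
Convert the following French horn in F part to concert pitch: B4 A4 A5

Written C4 on the French horn in F sounds as F3, a perfect fifth lower; apply that shift to every note.
B4 becomes E4
A4 becomes D4
A5 becomes D5

E4 D4 D5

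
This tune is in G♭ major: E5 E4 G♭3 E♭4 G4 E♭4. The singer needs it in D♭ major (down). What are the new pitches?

B4 B3 Db3 Bb3 D4 Bb3

From G♭ down to D♭ is a perfect fourth; apply that to each pitch.
E5 → B4
E4 → B3
Gb3 → Db3
Eb4 → Bb3
G4 → D4
Eb4 → Bb3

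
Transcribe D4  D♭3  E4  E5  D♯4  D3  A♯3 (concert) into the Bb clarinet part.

E4 Eb3 F#4 F#5 E#4 E3 B#3

The Bb clarinet sounds a major second below written, so the written part must be a major second above concert — transpose each note up.
D4 becomes E4
Db3 becomes Eb3
E4 becomes F#4
E5 becomes F#5
D#4 becomes E#4
D3 becomes E3
A#3 becomes B#3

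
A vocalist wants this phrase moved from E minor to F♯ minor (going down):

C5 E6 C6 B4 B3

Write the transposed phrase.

D4 F#5 D5 C#4 C#3

From E down to F♯ is a minor seventh; apply that to each pitch.
C5 gives D4
E6 gives F#5
C6 gives D5
B4 gives C#4
B3 gives C#3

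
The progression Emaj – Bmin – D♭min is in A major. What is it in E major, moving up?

A major up to E major is a perfect fifth; each chord root moves by that interval while the quality stays the same.
Emaj: root E up a perfect fifth → B, giving Bmaj.
Bmin: root B up a perfect fifth → F#, giving F#min.
D♭min: root D♭ up a perfect fifth → Ab, giving Abmin.

Bmaj F#min Abmin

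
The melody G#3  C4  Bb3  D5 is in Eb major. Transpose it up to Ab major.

Eb major to Ab major up is a perfect fourth, so every note moves up by that interval.
G#3 to C#4
C4 to F4
Bb3 to Eb4
D5 to G5

C#4 F4 Eb4 G5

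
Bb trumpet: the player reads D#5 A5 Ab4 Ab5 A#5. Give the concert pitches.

C#5 G5 Gb4 Gb5 G#5

Written C4 on the Bb trumpet sounds as Bb3, a major second lower; apply that shift to every note.
D#5 becomes C#5
A5 becomes G5
Ab4 becomes Gb4
Ab5 becomes Gb5
A#5 becomes G#5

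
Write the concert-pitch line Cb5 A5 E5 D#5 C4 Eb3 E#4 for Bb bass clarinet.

The Bb bass clarinet sounds a major ninth below written, so the written part must be a major ninth above concert — transpose each note up.
Cb5 → Db6
A5 → B6
E5 → F#6
D#5 → E#6
C4 → D5
Eb3 → F4
E#4 → F##5

Db6 B6 F#6 E#6 D5 F4 F##5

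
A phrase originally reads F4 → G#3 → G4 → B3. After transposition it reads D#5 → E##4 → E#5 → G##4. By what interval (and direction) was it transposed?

up an augmented sixth

From F4 to D#5 is 6 letter names — a sixth of some quality.
F4 to D#5 is 10 semitones, which makes it an augmented sixth; the second version is higher, so the direction is up.
Checking another pair — B3 → G##4 — gives the same interval.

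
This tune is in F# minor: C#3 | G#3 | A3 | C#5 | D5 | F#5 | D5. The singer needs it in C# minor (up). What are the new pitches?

G#3 D#4 E4 G#5 A5 C#6 A5

From F# up to C# is a perfect fifth; apply that to each pitch.
C#3 to G#3
G#3 to D#4
A3 to E4
C#5 to G#5
D5 to A5
F#5 to C#6
D5 to A5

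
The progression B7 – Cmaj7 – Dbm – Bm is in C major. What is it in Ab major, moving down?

G7 Abmaj7 Bbbm Gm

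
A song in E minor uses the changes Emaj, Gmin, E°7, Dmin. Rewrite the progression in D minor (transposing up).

Dmaj Fmin D°7 Cmin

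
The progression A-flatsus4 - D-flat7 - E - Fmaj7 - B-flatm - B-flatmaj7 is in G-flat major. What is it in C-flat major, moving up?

Dbsus4 Gb7 A Bbmaj7 Ebm Ebmaj7

G-flat major up to C-flat major is a perfect fourth; each chord root moves by that interval while the quality stays the same.
A-flatsus4: root A-flat up a perfect fourth → Db, giving Dbsus4.
D-flat7: root D-flat up a perfect fourth → Gb, giving Gb7.
E: root E up a perfect fourth → A, giving A.
Fmaj7: root F up a perfect fourth → Bb, giving Bbmaj7.
B-flatm: root B-flat up a perfect fourth → Eb, giving Ebm.
B-flatmaj7: root B-flat up a perfect fourth → Eb, giving Ebmaj7.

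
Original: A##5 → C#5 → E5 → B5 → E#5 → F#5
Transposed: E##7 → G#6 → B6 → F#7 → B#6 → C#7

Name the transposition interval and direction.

up a perfect twelfth

From A##5 to E##7 is 12 letter names — a twelfth of some quality.
A##5 to E##7 is 19 semitones, which makes it a perfect twelfth; the second version is higher, so the direction is up.
Checking another pair — F#5 → C#7 — gives the same interval.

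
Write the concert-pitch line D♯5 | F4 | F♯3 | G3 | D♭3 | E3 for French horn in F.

A#5 C5 C#4 D4 Ab3 B3

Written C4 sounds as F3 on the French horn in F, so concert pitches are written a perfect fifth up.
D#5 becomes A#5
F4 becomes C5
F#3 becomes C#4
G3 becomes D4
Db3 becomes Ab3
E3 becomes B3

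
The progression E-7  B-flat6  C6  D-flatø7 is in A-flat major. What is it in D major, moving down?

A#-7 E6 F#6 Gø7

A-flat major down to D major is a diminished fifth; each chord root moves by that interval while the quality stays the same.
E-7: root E down a diminished fifth → A#, giving A#-7.
B-flat6: root B-flat down a diminished fifth → E, giving E6.
C6: root C down a diminished fifth → F#, giving F#6.
D-flatø7: root D-flat down a diminished fifth → G, giving Gø7.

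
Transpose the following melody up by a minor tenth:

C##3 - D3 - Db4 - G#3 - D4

C##3 to E#4
D3 to F4
Db4 to Fb5
G#3 to B4
D4 to F5

E#4 F4 Fb5 B4 F5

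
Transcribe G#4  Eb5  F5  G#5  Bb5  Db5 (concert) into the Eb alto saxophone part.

The Eb alto saxophone sounds a major sixth below written, so the written part must be a major sixth above concert — transpose each note up.
G#4 becomes E#5
Eb5 becomes C6
F5 becomes D6
G#5 becomes E#6
Bb5 becomes G6
Db5 becomes Bb5

E#5 C6 D6 E#6 G6 Bb5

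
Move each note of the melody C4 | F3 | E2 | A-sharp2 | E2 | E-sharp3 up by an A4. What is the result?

F#4 B3 A#2 D##3 A#2 A##3

An augmented fourth up from C4 gives F#4.
F3: a fourth up reaches B, and 6 semitones makes it B3.
An augmented fourth up from E2 gives A#2.
An augmented fourth up from A#2 gives D##3.
An augmented fourth up from E2 gives A#2.
E#3 up an augmented fourth is A##3.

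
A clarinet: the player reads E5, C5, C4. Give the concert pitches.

C#5 A4 A3

The A clarinet sounds a minor third below written, so transpose each written note down a minor third.
E5 becomes C#5
C5 becomes A4
C4 becomes A3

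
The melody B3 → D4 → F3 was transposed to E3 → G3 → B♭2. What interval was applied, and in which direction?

From B3 to E3 is 5 letter names — a fifth of some quality.
E3 to B3 is 7 semitones, which makes it a perfect fifth; the second version is lower, so the direction is down.
Checking another pair — F3 → Bb2 — gives the same interval.

down a perfect fifth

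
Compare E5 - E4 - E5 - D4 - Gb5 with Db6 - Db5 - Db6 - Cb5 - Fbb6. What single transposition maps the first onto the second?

up a diminished seventh

Take the first pair: E5 → Db6. E to D spans 7 letter names, so the interval is some kind of seventh.
E5 to Db6 is 9 semitones, which makes it a diminished seventh; the second version is higher, so the direction is up.
Checking another pair — Gb5 → Fbb6 — gives the same interval.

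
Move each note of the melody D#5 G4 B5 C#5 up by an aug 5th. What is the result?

A##5 D#5 F##6 G##5

D#5 gives A##5
G4 gives D#5
B5 gives F##6
C#5 gives G##5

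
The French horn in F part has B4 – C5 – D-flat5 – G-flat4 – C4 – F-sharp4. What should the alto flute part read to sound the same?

A4 Bb4 Cb5 Fb4 Bb3 E4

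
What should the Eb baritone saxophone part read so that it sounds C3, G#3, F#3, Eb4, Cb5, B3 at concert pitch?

The Eb baritone saxophone sounds a major thirteenth below written, so the written part must be a major thirteenth above concert — transpose each note up.
C3 → A4
G#3 → E#5
F#3 → D#5
Eb4 → C6
Cb5 → Ab6
B3 → G#5

A4 E#5 D#5 C6 Ab6 G#5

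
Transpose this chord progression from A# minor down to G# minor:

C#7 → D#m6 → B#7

B7 C#m6 A#7

A# minor down to G# minor is a major second; each chord root moves by that interval while the quality stays the same.
C#7: root C# down a major second → B, giving B7.
D#m6: root D# down a major second → C#, giving C#m6.
B#7: root B# down a major second → A#, giving A#7.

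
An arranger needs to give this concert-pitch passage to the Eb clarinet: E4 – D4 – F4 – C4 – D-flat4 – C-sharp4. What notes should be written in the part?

C#4 B3 D4 A3 Bb3 A#3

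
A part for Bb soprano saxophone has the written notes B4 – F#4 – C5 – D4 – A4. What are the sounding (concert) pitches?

A4 E4 Bb4 C4 G4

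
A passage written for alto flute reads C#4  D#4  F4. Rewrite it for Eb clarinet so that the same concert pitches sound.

E#3 F##3 A3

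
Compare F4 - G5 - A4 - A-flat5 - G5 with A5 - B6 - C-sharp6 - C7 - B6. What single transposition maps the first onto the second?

From F4 to A5 is 10 letter names — a tenth of some quality.
F4 to A5 is 16 semitones, which makes it a major tenth; the second version is higher, so the direction is up.
Checking another pair — G5 → B6 — gives the same interval.

up a major tenth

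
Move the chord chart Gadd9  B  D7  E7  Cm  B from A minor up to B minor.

A minor up to B minor is a major second; each chord root moves by that interval while the quality stays the same.
Gadd9: root G up a major second → A, giving Aadd9.
B: root B up a major second → C#, giving C#.
D7: root D up a major second → E, giving E7.
E7: root E up a major second → F#, giving F#7.
Cm: root C up a major second → D, giving Dm.
B: root B up a major second → C#, giving C#.

Aadd9 C# E7 F#7 Dm C#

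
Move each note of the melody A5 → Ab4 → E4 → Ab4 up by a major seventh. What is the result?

G#6 G5 D#5 G5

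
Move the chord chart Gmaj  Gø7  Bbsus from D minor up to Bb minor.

Ebmaj Ebø7 Gbsus

D minor up to Bb minor is a minor sixth; each chord root moves by that interval while the quality stays the same.
Gmaj: root G up a minor sixth → Eb, giving Ebmaj.
Gø7: root G up a minor sixth → Eb, giving Ebø7.
Bbsus: root Bb up a minor sixth → Gb, giving Gbsus.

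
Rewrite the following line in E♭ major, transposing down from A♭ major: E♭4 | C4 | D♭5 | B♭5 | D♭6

From A♭ down to E♭ is a perfect fourth; apply that to each pitch.
Eb4 to Bb3
C4 to G3
Db5 to Ab4
Bb5 to F5
Db6 to Ab5

Bb3 G3 Ab4 F5 Ab5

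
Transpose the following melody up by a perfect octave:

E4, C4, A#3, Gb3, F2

E5 C5 A#4 Gb4 F3

E4: an octave up reaches E, and 12 semitones makes it E5.
A perfect octave up from C4 gives C5.
A#3: an octave up reaches A, and 12 semitones makes it A#4.
Gb3 up a perfect octave is Gb4.
F2 up a perfect octave is F3.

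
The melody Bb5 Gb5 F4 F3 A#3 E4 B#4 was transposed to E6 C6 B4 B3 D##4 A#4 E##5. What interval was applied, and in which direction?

Take the first pair: Bb5 → E6. B to E spans 4 letter names, so the interval is some kind of fourth.
Bb5 to E6 is 6 semitones, which makes it an augmented fourth; the second version is higher, so the direction is up.
Checking another pair — B#4 → E##5 — gives the same interval.

up an augmented fourth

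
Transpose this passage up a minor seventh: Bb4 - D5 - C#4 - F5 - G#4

Ab5 C6 B4 Eb6 F#5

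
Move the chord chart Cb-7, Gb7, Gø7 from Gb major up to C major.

F-7 C7 C#ø7

Gb major up to C major is an augmented fourth; each chord root moves by that interval while the quality stays the same.
Cb-7: root Cb up an augmented fourth → F, giving F-7.
Gb7: root Gb up an augmented fourth → C, giving C7.
Gø7: root G up an augmented fourth → C#, giving C#ø7.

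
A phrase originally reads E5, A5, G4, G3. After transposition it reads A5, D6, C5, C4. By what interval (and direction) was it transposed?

up a perfect fourth

Take the first pair: E5 → A5. E to A spans 4 letter names, so the interval is some kind of fourth.
E5 to A5 is 5 semitones, which makes it a perfect fourth; the second version is higher, so the direction is up.
Checking another pair — G3 → C4 — gives the same interval.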